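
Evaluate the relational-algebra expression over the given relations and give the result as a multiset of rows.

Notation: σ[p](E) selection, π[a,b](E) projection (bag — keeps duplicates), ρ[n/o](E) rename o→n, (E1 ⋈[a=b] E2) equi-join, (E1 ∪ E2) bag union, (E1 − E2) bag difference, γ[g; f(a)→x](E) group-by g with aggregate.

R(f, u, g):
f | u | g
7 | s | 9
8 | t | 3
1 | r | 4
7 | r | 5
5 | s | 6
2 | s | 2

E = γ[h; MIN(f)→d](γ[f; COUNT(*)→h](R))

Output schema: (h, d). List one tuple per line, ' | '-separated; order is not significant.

Per-node cardinality:
  R → 6
  γ[f; COUNT(*)→h](R) → 5
  γ[h; MIN(f)→d](γ[f; COUNT(*)→h](R)) → 2

== RESULT ==
h | d
1 | 1
2 | 7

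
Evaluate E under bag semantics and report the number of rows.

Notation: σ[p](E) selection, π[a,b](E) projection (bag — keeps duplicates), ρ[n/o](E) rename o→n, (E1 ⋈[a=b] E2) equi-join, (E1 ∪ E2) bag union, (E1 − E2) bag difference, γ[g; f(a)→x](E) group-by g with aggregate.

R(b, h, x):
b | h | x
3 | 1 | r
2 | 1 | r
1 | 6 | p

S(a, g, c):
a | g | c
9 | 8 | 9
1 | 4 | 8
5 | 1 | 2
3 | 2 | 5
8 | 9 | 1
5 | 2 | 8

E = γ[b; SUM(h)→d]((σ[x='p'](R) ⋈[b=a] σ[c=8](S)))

Row counts bottom-up:
  R → 3
  σ[x='p'](R) → 1
  S → 6
  σ[c=8](S) → 2
  (σ[x='p'](R) ⋈[b=a] σ[c=8](S)) → 1
  γ[b; SUM(h)→d]((σ[x='p'](R) ⋈[b=a] σ[c=8](S))) → 1

|E| = 1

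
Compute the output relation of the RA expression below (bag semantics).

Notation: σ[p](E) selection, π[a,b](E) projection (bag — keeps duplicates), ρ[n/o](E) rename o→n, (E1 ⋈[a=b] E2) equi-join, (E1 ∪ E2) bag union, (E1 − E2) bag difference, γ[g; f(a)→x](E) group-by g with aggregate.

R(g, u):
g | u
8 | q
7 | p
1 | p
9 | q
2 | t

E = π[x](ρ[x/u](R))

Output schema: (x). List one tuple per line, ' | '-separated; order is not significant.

Subexpression sizes:
  R → 5
  ρ[x/u](R) → 5
  π[x](ρ[x/u](R)) → 5

== RESULT ==
x
p
p
q
q
t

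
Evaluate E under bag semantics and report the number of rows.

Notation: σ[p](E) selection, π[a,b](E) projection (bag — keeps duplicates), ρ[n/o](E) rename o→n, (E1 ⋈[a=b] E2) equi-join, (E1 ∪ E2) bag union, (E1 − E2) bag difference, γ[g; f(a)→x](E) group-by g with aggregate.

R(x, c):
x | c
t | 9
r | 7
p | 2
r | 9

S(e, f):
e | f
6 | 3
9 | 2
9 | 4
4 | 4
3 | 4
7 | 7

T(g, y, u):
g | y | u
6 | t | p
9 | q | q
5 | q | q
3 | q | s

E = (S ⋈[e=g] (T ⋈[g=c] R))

Per-node cardinality:
  S → 6
  T → 4
  R → 4
  (T ⋈[g=c] R) → 2
  (S ⋈[e=g] (T ⋈[g=c] R)) → 4

|E| = 4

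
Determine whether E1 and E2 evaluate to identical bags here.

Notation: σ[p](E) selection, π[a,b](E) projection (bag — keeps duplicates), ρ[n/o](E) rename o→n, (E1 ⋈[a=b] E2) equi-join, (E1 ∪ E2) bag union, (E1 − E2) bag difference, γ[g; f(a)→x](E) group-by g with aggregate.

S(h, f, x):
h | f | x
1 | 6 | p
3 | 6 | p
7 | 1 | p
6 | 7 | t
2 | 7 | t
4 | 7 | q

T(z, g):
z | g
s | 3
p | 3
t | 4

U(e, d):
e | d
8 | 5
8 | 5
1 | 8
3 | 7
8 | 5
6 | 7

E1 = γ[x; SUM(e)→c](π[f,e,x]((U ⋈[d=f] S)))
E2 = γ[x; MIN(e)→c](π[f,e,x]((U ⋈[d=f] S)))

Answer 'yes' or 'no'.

E1 per-node cardinality:
  U → 6
  S → 6
  (U ⋈[d=f] S) → 6
  π[f,e,x]((U ⋈[d=f] S)) → 6
  γ[x; SUM(e)→c](π[f,e,x]((U ⋈[d=f] S))) → 2
E2 per-node cardinality:
  U → 6
  S → 6
  (U ⋈[d=f] S) → 6
  π[f,e,x]((U ⋈[d=f] S)) → 6
  γ[x; MIN(e)→c](π[f,e,x]((U ⋈[d=f] S))) → 2

E1 result:
x | c
q | 9
t | 18
E2 result:
x | c
q | 3
t | 3
Witness: ('q', 3) appears 0× in E1 but 1× in E2.

no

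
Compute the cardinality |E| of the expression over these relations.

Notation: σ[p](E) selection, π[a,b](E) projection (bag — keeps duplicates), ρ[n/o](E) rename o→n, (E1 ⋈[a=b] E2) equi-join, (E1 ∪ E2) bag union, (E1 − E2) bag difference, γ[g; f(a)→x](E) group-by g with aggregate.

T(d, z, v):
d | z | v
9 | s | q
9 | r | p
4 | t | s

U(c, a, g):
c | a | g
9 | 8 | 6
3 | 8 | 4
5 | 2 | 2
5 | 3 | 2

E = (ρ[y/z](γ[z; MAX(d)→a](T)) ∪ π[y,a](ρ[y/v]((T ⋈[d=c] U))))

Per-node cardinality:
  T → 3
  γ[z; MAX(d)→a](T) → 3
  ρ[y/z](γ[z; MAX(d)→a](T)) → 3
  T → 3
  U → 4
  (T ⋈[d=c] U) → 2
  ρ[y/v]((T ⋈[d=c] U)) → 2
  π[y,a](ρ[y/v]((T ⋈[d=c] U))) → 2
  (ρ[y/z](γ[z; MAX(d)→a](T)) ∪ π[y,a](ρ[y/v]((T ⋈[d=c] U)))) → 5

|E| = 5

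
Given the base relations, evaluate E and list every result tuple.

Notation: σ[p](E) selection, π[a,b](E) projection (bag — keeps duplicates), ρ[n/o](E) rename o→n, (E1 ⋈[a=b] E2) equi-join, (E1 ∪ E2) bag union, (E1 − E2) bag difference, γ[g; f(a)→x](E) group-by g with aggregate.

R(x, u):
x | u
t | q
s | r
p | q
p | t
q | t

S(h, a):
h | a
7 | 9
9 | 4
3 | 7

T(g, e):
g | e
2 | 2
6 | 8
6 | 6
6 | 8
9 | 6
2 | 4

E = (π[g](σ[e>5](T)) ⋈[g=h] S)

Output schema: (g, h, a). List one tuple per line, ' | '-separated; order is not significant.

Stepwise |·|:
  T → 6
  σ[e>5](T) → 4
  π[g](σ[e>5](T)) → 4
  S → 3
  (π[g](σ[e>5](T)) ⋈[g=h] S) → 1

== RESULT ==
g | h | a
9 | 9 | 4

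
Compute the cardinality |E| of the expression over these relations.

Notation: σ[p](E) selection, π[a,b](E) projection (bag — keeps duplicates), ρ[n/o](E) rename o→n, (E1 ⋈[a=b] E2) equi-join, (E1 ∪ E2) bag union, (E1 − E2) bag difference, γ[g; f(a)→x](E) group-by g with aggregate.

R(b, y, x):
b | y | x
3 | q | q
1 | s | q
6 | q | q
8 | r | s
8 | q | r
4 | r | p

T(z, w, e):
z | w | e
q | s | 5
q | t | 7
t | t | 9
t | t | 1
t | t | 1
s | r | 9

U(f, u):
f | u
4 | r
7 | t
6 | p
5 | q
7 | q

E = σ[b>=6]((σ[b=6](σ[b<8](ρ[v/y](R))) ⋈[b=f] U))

Subexpression sizes:
  R → 6
  ρ[v/y](R) → 6
  σ[b<8](ρ[v/y](R)) → 4
  σ[b=6](σ[b<8](ρ[v/y](R))) → 1
  U → 5
  (σ[b=6](σ[b<8](ρ[v/y](R))) ⋈[b=f] U) → 1
  σ[b>=6]((σ[b=6](σ[b<8](ρ[v/y](R))) ⋈[b=f] U)) → 1

|E| = 1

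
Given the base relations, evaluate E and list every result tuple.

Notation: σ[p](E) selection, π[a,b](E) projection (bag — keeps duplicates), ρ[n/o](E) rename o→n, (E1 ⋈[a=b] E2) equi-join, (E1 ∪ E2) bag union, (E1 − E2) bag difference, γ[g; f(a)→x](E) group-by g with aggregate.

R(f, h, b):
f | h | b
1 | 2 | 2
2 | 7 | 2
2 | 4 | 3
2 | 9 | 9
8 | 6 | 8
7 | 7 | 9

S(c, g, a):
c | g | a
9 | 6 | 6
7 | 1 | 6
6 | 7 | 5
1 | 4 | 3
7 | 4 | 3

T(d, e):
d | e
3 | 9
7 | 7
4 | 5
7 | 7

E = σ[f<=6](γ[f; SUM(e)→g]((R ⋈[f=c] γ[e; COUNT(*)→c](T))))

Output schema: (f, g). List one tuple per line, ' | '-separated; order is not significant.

Subexpression sizes:
  R → 6
  T → 4
  γ[e; COUNT(*)→c](T) → 3
  (R ⋈[f=c] γ[e; COUNT(*)→c](T)) → 5
  γ[f; SUM(e)→g]((R ⋈[f=c] γ[e; COUNT(*)→c](T))) → 2
  σ[f<=6](γ[f; SUM(e)→g]((R ⋈[f=c] γ[e; COUNT(*)→c](T)))) → 2

== RESULT ==
f | g
1 | 14
2 | 21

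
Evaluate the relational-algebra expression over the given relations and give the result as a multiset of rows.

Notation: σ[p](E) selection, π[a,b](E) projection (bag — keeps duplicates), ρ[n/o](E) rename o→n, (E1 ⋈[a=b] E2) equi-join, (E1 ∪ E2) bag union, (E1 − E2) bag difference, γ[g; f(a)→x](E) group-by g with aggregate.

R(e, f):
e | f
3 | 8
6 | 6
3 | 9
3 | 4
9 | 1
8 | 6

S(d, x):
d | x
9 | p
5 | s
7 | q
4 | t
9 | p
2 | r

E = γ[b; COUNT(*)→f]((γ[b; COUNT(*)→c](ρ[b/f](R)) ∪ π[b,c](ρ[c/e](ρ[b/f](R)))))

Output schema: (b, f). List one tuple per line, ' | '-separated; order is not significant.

Per-node cardinality:
  R → 6
  ρ[b/f](R) → 6
  γ[b; COUNT(*)→c](ρ[b/f](R)) → 5
  R → 6
  ρ[b/f](R) → 6
  ρ[c/e](ρ[b/f](R)) → 6
  π[b,c](ρ[c/e](ρ[b/f](R))) → 6
  (γ[b; COUNT(*)→c](ρ[b/f](R)) ∪ π[b,c](ρ[c/e](ρ[b/f](R)))) → 11
  γ[b; COUNT(*)→f]((γ[b; COUNT(*)→c](ρ[b/f](R)) ∪ π[b,c](ρ[c/e](ρ[b/f](R))))) → 5

== RESULT ==
b | f
1 | 2
4 | 2
6 | 3
8 | 2
9 | 2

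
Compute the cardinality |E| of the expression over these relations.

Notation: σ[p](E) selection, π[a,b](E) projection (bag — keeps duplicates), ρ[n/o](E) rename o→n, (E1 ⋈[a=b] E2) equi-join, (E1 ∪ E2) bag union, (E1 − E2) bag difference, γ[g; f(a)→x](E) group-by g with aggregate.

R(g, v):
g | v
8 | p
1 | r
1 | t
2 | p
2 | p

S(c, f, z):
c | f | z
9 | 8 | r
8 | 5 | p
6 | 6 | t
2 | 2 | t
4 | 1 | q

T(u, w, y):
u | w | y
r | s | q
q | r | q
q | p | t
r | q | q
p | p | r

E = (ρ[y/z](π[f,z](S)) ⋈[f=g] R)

Per-node cardinality:
  S → 5
  π[f,z](S) → 5
  ρ[y/z](π[f,z](S)) → 5
  R → 5
  (ρ[y/z](π[f,z](S)) ⋈[f=g] R) → 5

|E| = 5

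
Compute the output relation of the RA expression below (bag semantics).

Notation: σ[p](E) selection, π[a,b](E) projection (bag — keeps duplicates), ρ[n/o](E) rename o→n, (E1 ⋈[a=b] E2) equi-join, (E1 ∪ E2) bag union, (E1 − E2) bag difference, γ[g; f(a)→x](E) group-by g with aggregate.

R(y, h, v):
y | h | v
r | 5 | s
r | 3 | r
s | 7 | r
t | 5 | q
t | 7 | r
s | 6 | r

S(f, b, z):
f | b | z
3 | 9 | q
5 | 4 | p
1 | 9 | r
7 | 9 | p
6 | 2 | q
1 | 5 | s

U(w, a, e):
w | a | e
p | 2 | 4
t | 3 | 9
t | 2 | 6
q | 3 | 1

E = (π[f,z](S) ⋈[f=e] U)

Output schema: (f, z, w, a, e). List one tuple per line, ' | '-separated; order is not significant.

Per-node cardinality:
  S → 6
  π[f,z](S) → 6
  U → 4
  (π[f,z](S) ⋈[f=e] U) → 3

== RESULT ==
f | z | w | a | e
1 | r | q | 3 | 1
1 | s | q | 3 | 1
6 | q | t | 2 | 6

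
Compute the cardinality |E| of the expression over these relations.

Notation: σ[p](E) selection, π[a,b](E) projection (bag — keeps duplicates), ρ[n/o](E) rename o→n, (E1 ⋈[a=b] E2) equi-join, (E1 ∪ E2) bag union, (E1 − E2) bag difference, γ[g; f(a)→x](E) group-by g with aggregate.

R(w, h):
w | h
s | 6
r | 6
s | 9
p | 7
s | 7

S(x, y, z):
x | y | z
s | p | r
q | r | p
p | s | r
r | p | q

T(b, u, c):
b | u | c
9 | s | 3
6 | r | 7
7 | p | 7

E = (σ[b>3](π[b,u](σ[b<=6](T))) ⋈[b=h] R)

Stepwise |·|:
  T → 3
  σ[b<=6](T) → 1
  π[b,u](σ[b<=6](T)) → 1
  σ[b>3](π[b,u](σ[b<=6](T))) → 1
  R → 5
  (σ[b>3](π[b,u](σ[b<=6](T))) ⋈[b=h] R) → 2

|E| = 2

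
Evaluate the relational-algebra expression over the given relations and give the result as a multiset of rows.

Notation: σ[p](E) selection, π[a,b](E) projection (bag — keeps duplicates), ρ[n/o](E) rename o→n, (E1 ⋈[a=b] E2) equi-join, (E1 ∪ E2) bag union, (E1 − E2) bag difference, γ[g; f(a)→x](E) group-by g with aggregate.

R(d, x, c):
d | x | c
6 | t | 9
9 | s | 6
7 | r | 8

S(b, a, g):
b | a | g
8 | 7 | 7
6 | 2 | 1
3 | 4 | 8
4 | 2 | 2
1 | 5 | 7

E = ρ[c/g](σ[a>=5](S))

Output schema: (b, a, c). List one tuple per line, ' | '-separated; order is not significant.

Per-node cardinality:
  S → 5
  σ[a>=5](S) → 2
  ρ[c/g](σ[a>=5](S)) → 2

== RESULT ==
b | a | c
1 | 5 | 7
8 | 7 | 7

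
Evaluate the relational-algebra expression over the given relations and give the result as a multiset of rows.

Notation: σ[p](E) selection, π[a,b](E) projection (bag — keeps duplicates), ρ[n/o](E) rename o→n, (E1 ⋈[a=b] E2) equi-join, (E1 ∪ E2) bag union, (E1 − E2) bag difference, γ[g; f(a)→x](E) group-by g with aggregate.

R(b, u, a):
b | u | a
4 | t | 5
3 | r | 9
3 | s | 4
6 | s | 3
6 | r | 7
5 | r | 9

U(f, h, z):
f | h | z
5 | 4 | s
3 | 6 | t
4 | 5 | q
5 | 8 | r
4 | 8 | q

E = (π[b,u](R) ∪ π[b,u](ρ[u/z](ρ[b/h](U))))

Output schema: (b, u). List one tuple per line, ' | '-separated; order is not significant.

Row counts bottom-up:
  R → 6
  π[b,u](R) → 6
  U → 5
  ρ[b/h](U) → 5
  ρ[u/z](ρ[b/h](U)) → 5
  π[b,u](ρ[u/z](ρ[b/h](U))) → 5
  (π[b,u](R) ∪ π[b,u](ρ[u/z](ρ[b/h](U)))) → 11

== RESULT ==
b | u
3 | r
3 | s
4 | s
4 | t
5 | q
5 | r
6 | r
6 | s
6 | t
8 | q
8 | r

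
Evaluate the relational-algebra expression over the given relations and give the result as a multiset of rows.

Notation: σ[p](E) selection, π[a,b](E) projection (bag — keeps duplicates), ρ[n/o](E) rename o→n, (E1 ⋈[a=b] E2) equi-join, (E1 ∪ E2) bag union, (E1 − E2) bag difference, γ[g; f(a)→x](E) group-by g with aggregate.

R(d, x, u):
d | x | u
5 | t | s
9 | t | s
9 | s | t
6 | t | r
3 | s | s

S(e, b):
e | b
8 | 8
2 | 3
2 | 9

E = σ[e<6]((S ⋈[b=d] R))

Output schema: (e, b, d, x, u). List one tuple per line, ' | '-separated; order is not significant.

Subexpression sizes:
  S → 3
  R → 5
  (S ⋈[b=d] R) → 3
  σ[e<6]((S ⋈[b=d] R)) → 3

== RESULT ==
e | b | d | x | u
2 | 3 | 3 | s | s
2 | 9 | 9 | s | t
2 | 9 | 9 | t | s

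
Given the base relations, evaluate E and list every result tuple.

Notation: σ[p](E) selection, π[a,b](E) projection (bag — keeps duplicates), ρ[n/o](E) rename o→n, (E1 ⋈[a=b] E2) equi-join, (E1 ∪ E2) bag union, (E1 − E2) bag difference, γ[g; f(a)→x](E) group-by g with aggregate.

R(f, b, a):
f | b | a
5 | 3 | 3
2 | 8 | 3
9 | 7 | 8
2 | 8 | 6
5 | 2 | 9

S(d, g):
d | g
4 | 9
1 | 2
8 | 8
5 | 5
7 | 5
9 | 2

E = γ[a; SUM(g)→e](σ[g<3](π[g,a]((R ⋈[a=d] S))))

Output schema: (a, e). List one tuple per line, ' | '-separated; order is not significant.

Per-node cardinality:
  R → 5
  S → 6
  (R ⋈[a=d] S) → 2
  π[g,a]((R ⋈[a=d] S)) → 2
  σ[g<3](π[g,a]((R ⋈[a=d] S))) → 1
  γ[a; SUM(g)→e](σ[g<3](π[g,a]((R ⋈[a=d] S)))) → 1

== RESULT ==
a | e
9 | 2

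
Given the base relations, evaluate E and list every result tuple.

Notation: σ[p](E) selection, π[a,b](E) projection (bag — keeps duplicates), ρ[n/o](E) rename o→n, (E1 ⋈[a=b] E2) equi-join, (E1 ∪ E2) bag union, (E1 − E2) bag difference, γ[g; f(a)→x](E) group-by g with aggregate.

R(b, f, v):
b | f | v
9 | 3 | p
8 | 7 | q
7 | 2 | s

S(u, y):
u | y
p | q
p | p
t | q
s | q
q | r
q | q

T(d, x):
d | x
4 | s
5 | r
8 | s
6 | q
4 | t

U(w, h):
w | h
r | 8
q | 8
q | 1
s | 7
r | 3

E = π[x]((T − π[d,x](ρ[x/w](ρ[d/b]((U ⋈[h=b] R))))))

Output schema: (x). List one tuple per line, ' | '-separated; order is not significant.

Row counts bottom-up:
  T → 5
  U → 5
  R → 3
  (U ⋈[h=b] R) → 3
  ρ[d/b]((U ⋈[h=b] R)) → 3
  ρ[x/w](ρ[d/b]((U ⋈[h=b] R))) → 3
  π[d,x](ρ[x/w](ρ[d/b]((U ⋈[h=b] R)))) → 3
  (T − π[d,x](ρ[x/w](ρ[d/b]((U ⋈[h=b] R))))) → 5
  π[x]((T − π[d,x](ρ[x/w](ρ[d/b]((U ⋈[h=b] R)))))) → 5

== RESULT ==
x
q
r
s
s
t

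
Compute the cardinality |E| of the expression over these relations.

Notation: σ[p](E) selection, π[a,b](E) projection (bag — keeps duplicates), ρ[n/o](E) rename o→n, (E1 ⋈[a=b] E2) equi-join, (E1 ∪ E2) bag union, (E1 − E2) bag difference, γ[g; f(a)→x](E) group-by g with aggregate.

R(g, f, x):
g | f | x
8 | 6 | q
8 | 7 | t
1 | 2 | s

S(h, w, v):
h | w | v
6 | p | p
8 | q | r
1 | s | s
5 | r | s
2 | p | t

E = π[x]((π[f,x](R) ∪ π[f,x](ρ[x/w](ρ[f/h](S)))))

Row counts bottom-up:
  R → 3
  π[f,x](R) → 3
  S → 5
  ρ[f/h](S) → 5
  ρ[x/w](ρ[f/h](S)) → 5
  π[f,x](ρ[x/w](ρ[f/h](S))) → 5
  (π[f,x](R) ∪ π[f,x](ρ[x/w](ρ[f/h](S)))) → 8
  π[x]((π[f,x](R) ∪ π[f,x](ρ[x/w](ρ[f/h](S))))) → 8

|E| = 8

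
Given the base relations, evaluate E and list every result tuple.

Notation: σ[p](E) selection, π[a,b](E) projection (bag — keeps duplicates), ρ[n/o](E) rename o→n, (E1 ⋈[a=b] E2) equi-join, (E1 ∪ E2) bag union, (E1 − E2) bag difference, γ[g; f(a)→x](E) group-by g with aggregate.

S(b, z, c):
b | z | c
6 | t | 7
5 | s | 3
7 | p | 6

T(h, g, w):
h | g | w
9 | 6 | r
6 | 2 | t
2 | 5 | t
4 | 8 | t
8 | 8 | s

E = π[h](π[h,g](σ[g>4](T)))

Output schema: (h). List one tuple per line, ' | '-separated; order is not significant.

Per-node cardinality:
  T → 5
  σ[g>4](T) → 4
  π[h,g](σ[g>4](T)) → 4
  π[h](π[h,g](σ[g>4](T))) → 4

== RESULT ==
h
2
4
8
9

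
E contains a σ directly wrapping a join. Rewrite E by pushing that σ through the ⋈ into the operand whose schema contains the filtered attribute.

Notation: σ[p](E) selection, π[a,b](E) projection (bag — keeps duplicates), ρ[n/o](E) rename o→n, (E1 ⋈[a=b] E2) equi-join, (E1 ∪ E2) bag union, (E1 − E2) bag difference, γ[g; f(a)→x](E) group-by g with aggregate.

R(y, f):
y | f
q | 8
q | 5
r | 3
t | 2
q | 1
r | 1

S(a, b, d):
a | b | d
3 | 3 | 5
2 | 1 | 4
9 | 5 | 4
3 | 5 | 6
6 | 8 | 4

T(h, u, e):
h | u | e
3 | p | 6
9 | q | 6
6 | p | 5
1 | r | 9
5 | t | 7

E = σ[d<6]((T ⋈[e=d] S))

σ filters on d, owned by the right side.
E' = (T ⋈[e=d] σ[d<6](S))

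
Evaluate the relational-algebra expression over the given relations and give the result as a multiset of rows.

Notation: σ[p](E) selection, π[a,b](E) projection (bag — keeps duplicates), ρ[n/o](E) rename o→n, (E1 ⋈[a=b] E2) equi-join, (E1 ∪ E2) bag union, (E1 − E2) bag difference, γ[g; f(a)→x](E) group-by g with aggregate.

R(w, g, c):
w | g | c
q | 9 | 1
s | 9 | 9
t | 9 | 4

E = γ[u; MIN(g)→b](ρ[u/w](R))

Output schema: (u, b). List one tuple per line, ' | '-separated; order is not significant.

Row counts bottom-up:
  R → 3
  ρ[u/w](R) → 3
  γ[u; MIN(g)→b](ρ[u/w](R)) → 3

== RESULT ==
u | b
q | 9
s | 9
t | 9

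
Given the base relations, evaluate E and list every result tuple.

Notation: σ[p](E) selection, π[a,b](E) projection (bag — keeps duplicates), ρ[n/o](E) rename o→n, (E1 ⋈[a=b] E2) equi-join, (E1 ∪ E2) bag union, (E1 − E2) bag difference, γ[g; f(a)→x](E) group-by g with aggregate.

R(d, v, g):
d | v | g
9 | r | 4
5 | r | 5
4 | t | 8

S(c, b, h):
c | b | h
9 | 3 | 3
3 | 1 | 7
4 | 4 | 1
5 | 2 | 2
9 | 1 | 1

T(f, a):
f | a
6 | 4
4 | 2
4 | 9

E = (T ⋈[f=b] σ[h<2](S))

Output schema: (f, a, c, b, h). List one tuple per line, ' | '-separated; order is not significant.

Stepwise |·|:
  T → 3
  S → 5
  σ[h<2](S) → 2
  (T ⋈[f=b] σ[h<2](S)) → 2

== RESULT ==
f | a | c | b | h
4 | 2 | 4 | 4 | 1
4 | 9 | 4 | 4 | 1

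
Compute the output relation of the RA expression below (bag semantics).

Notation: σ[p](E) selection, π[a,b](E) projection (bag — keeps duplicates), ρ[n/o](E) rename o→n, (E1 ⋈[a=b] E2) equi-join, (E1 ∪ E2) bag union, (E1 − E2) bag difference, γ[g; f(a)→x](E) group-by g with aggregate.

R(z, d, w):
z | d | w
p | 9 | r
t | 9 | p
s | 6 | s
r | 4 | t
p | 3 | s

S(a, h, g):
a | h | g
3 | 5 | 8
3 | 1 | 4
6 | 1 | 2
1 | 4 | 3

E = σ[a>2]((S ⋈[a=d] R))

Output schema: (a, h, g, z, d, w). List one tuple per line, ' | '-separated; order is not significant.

Stepwise |·|:
  S → 4
  R → 5
  (S ⋈[a=d] R) → 3
  σ[a>2]((S ⋈[a=d] R)) → 3

== RESULT ==
a | h | g | z | d | w
3 | 1 | 4 | p | 3 | s
3 | 5 | 8 | p | 3 | s
6 | 1 | 2 | s | 6 | s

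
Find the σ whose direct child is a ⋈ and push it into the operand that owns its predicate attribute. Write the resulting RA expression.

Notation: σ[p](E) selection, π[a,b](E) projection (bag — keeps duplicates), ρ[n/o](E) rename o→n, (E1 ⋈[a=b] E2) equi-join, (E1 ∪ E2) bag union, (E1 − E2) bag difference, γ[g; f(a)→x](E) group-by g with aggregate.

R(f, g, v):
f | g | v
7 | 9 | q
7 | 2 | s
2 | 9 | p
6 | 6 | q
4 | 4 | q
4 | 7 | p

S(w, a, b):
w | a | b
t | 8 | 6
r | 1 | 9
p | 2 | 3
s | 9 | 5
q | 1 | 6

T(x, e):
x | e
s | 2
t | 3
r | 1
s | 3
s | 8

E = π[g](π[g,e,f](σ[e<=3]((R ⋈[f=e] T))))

σ filters on e, owned by the right side.
E' = π[g](π[g,e,f]((R ⋈[f=e] σ[e<=3](T))))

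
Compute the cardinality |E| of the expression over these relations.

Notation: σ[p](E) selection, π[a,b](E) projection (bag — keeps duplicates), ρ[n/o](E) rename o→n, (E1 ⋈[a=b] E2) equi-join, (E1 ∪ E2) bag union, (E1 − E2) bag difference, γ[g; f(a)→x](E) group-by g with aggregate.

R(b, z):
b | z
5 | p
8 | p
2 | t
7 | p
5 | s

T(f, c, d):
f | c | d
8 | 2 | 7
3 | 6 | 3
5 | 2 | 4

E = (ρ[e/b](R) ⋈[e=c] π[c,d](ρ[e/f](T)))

Per-node cardinality:
  R → 5
  ρ[e/b](R) → 5
  T → 3
  ρ[e/f](T) → 3
  π[c,d](ρ[e/f](T)) → 3
  (ρ[e/b](R) ⋈[e=c] π[c,d](ρ[e/f](T))) → 2

|E| = 2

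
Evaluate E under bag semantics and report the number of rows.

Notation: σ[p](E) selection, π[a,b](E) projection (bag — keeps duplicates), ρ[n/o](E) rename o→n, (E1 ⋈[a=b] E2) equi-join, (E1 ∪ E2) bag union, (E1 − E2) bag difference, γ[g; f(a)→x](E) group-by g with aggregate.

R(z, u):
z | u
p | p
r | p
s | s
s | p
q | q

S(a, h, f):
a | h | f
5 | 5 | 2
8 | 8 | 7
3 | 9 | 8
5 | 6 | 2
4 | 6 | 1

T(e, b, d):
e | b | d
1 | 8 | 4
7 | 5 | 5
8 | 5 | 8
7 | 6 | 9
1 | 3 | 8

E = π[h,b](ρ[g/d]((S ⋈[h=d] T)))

Per-node cardinality:
  S → 5
  T → 5
  (S ⋈[h=d] T) → 4
  ρ[g/d]((S ⋈[h=d] T)) → 4
  π[h,b](ρ[g/d]((S ⋈[h=d] T))) → 4

|E| = 4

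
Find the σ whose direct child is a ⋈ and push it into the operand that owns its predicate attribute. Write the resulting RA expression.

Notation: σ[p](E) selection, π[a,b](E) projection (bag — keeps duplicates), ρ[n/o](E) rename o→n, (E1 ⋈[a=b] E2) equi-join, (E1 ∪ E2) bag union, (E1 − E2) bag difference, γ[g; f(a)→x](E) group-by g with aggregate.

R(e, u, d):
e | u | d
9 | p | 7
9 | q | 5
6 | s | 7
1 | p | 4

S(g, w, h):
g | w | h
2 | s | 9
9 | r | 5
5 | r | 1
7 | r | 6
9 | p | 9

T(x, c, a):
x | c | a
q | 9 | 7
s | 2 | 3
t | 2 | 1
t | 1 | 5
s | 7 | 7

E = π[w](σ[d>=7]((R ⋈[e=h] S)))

σ filters on d, owned by the left side.
E' = π[w]((σ[d>=7](R) ⋈[e=h] S))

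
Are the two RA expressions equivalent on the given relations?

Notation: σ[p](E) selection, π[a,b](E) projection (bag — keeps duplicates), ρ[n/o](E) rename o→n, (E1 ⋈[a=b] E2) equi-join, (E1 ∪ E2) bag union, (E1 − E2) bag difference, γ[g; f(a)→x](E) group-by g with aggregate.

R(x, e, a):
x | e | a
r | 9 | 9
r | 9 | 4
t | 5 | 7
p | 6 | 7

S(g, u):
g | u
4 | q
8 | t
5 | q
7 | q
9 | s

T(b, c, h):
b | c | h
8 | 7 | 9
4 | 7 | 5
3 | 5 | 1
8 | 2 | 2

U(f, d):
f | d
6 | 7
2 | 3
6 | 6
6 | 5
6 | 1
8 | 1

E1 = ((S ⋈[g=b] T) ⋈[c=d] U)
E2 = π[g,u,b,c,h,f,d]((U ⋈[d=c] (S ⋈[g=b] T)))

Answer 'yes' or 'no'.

E1 per-node cardinality:
  S → 5
  T → 4
  (S ⋈[g=b] T) → 3
  U → 6
  ((S ⋈[g=b] T) ⋈[c=d] U) → 2
E2 per-node cardinality:
  U → 6
  S → 5
  T → 4
  (S ⋈[g=b] T) → 3
  (U ⋈[d=c] (S ⋈[g=b] T)) → 2
  π[g,u,b,c,h,f,d]((U ⋈[d=c] (S ⋈[g=b] T))) → 2

E1 and E2 produce the same multiset:
g | u | b | c | h | f | d
4 | q | 4 | 7 | 5 | 6 | 7
8 | t | 8 | 7 | 9 | 6 | 7

yes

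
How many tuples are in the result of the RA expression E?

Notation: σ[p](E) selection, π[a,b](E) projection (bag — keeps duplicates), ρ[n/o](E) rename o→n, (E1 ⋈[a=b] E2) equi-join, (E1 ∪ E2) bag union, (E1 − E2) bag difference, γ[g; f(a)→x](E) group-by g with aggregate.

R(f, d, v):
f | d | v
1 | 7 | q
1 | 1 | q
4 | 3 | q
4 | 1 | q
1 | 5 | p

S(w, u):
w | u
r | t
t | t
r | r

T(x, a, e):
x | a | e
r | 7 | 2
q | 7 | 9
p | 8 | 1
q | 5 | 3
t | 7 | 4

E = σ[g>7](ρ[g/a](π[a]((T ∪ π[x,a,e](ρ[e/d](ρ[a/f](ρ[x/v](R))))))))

Row counts bottom-up:
  T → 5
  R → 5
  ρ[x/v](R) → 5
  ρ[a/f](ρ[x/v](R)) → 5
  ρ[e/d](ρ[a/f](ρ[x/v](R))) → 5
  π[x,a,e](ρ[e/d](ρ[a/f](ρ[x/v](R)))) → 5
  (T ∪ π[x,a,e](ρ[e/d](ρ[a/f](ρ[x/v](R))))) → 10
  π[a]((T ∪ π[x,a,e](ρ[e/d](ρ[a/f](ρ[x/v](R)))))) → 10
  ρ[g/a](π[a]((T ∪ π[x,a,e](ρ[e/d](ρ[a/f](ρ[x/v](R))))))) → 10
  σ[g>7](ρ[g/a](π[a]((T ∪ π[x,a,e](ρ[e/d](ρ[a/f](ρ[x/v](R)))))))) → 1

|E| = 1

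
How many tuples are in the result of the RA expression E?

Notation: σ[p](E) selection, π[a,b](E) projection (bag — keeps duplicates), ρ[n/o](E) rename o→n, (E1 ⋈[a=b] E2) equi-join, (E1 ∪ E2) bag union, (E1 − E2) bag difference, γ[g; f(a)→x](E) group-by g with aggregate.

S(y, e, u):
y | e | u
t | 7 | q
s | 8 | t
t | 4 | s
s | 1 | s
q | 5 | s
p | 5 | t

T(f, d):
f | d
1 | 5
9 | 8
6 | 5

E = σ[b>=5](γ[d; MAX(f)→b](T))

Subexpression sizes:
  T → 3
  γ[d; MAX(f)→b](T) → 2
  σ[b>=5](γ[d; MAX(f)→b](T)) → 2

|E| = 2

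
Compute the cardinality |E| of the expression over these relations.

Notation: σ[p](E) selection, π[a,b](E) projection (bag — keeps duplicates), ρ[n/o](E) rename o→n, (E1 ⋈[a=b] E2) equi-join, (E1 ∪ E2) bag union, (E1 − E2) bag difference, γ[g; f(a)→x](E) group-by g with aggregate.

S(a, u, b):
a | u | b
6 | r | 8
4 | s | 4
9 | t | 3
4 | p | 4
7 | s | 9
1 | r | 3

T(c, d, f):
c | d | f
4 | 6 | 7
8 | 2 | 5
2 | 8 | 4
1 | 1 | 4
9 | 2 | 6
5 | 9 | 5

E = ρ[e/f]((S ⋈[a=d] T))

Stepwise |·|:
  S → 6
  T → 6
  (S ⋈[a=d] T) → 3
  ρ[e/f]((S ⋈[a=d] T)) → 3

|E| = 3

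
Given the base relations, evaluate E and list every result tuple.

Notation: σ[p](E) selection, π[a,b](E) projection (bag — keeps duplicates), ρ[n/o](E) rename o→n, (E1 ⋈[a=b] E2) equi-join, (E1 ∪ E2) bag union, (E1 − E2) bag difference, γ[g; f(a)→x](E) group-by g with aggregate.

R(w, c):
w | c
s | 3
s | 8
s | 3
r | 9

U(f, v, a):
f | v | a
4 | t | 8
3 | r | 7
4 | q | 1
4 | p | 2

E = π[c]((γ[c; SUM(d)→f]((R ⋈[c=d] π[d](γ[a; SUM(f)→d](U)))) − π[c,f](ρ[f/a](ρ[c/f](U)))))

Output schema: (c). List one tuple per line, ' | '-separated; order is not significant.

Subexpression sizes:
  R → 4
  U → 4
  γ[a; SUM(f)→d](U) → 4
  π[d](γ[a; SUM(f)→d](U)) → 4
  (R ⋈[c=d] π[d](γ[a; SUM(f)→d](U))) → 2
  γ[c; SUM(d)→f]((R ⋈[c=d] π[d](γ[a; SUM(f)→d](U)))) → 1
  U → 4
  ρ[c/f](U) → 4
  ρ[f/a](ρ[c/f](U)) → 4
  π[c,f](ρ[f/a](ρ[c/f](U))) → 4
  (γ[c; SUM(d)→f]((R ⋈[c=d] π[d](γ[a; SUM(f)→d](U)))) − π[c,f](ρ[f/a](ρ[c/f](U)))) → 1
  π[c]((γ[c; SUM(d)→f]((R ⋈[c=d] π[d](γ[a; SUM(f)→d](U)))) − π[c,f](ρ[f/a](ρ[c/f](U))))) → 1

== RESULT ==
c
3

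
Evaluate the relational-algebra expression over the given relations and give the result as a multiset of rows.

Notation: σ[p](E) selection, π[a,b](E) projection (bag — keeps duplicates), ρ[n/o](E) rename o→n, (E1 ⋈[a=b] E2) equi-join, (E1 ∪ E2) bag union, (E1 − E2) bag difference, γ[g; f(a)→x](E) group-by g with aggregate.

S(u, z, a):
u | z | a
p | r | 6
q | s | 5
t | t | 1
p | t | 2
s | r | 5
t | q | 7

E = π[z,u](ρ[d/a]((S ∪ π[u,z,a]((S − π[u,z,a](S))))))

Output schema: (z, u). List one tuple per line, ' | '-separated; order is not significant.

Per-node cardinality:
  S → 6
  S → 6
  S → 6
  π[u,z,a](S) → 6
  (S − π[u,z,a](S)) → 0
  π[u,z,a]((S − π[u,z,a](S))) → 0
  (S ∪ π[u,z,a]((S − π[u,z,a](S)))) → 6
  ρ[d/a]((S ∪ π[u,z,a]((S − π[u,z,a](S))))) → 6
  π[z,u](ρ[d/a]((S ∪ π[u,z,a]((S − π[u,z,a](S)))))) → 6

== RESULT ==
z | u
q | t
r | p
r | s
s | q
t | p
t | t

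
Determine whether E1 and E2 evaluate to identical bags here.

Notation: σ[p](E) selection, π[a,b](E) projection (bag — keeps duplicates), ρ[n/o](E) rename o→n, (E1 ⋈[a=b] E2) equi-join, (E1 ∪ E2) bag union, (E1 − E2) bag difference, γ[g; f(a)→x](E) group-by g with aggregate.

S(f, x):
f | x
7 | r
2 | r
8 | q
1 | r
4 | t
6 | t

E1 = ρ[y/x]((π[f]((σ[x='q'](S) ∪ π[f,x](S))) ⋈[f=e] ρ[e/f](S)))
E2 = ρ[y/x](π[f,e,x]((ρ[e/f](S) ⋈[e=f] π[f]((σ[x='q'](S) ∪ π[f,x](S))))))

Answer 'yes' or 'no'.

E1 stepwise |·|:
  S → 6
  σ[x='q'](S) → 1
  S → 6
  π[f,x](S) → 6
  (σ[x='q'](S) ∪ π[f,x](S)) → 7
  π[f]((σ[x='q'](S) ∪ π[f,x](S))) → 7
  S → 6
  ρ[e/f](S) → 6
  (π[f]((σ[x='q'](S) ∪ π[f,x](S))) ⋈[f=e] ρ[e/f](S)) → 7
  ρ[y/x]((π[f]((σ[x='q'](S) ∪ π[f,x](S))) ⋈[f=e] ρ[e/f](S))) → 7
E2 stepwise |·|:
  S → 6
  ρ[e/f](S) → 6
  S → 6
  σ[x='q'](S) → 1
  S → 6
  π[f,x](S) → 6
  (σ[x='q'](S) ∪ π[f,x](S)) → 7
  π[f]((σ[x='q'](S) ∪ π[f,x](S))) → 7
  (ρ[e/f](S) ⋈[e=f] π[f]((σ[x='q'](S) ∪ π[f,x](S)))) → 7
  π[f,e,x]((ρ[e/f](S) ⋈[e=f] π[f]((σ[x='q'](S) ∪ π[f,x](S))))) → 7
  ρ[y/x](π[f,e,x]((ρ[e/f](S) ⋈[e=f] π[f]((σ[x='q'](S) ∪ π[f,x](S)))))) → 7

E1 and E2 produce the same multiset:
f | e | y
1 | 1 | r
2 | 2 | r
4 | 4 | t
6 | 6 | t
7 | 7 | r
8 | 8 | q
8 | 8 | q

yes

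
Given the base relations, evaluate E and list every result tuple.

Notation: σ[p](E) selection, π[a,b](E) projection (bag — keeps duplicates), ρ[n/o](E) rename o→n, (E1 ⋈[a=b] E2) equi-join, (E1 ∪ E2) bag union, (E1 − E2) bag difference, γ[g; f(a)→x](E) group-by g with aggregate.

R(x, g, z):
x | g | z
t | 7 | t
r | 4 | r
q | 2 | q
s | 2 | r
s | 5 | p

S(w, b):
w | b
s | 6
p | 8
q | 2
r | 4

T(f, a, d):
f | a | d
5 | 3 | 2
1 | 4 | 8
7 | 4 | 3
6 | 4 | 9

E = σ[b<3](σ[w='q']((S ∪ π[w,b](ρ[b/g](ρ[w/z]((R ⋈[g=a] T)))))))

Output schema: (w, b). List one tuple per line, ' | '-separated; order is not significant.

Stepwise |·|:
  S → 4
  R → 5
  T → 4
  (R ⋈[g=a] T) → 3
  ρ[w/z]((R ⋈[g=a] T)) → 3
  ρ[b/g](ρ[w/z]((R ⋈[g=a] T))) → 3
  π[w,b](ρ[b/g](ρ[w/z]((R ⋈[g=a] T)))) → 3
  (S ∪ π[w,b](ρ[b/g](ρ[w/z]((R ⋈[g=a] T))))) → 7
  σ[w='q']((S ∪ π[w,b](ρ[b/g](ρ[w/z]((R ⋈[g=a] T)))))) → 1
  σ[b<3](σ[w='q']((S ∪ π[w,b](ρ[b/g](ρ[w/z]((R ⋈[g=a] T))))))) → 1

== RESULT ==
w | b
q | 2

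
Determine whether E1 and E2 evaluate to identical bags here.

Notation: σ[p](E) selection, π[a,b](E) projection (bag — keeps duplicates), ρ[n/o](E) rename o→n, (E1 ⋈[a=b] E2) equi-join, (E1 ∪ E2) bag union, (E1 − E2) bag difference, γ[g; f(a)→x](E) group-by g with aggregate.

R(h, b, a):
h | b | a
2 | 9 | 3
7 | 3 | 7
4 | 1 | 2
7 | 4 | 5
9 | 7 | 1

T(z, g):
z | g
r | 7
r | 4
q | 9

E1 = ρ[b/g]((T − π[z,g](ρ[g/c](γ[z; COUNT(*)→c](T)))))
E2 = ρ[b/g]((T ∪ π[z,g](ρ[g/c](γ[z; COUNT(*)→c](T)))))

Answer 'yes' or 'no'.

E1 stepwise |·|:
  T → 3
  T → 3
  γ[z; COUNT(*)→c](T) → 2
  ρ[g/c](γ[z; COUNT(*)→c](T)) → 2
  π[z,g](ρ[g/c](γ[z; COUNT(*)→c](T))) → 2
  (T − π[z,g](ρ[g/c](γ[z; COUNT(*)→c](T)))) → 3
  ρ[b/g]((T − π[z,g](ρ[g/c](γ[z; COUNT(*)→c](T))))) → 3
E2 stepwise |·|:
  T → 3
  T → 3
  γ[z; COUNT(*)→c](T) → 2
  ρ[g/c](γ[z; COUNT(*)→c](T)) → 2
  π[z,g](ρ[g/c](γ[z; COUNT(*)→c](T))) → 2
  (T ∪ π[z,g](ρ[g/c](γ[z; COUNT(*)→c](T)))) → 5
  ρ[b/g]((T ∪ π[z,g](ρ[g/c](γ[z; COUNT(*)→c](T))))) → 5

E1 result:
z | b
q | 9
r | 4
r | 7
E2 result:
z | b
q | 1
q | 9
r | 2
r | 4
r | 7
Witness: ('q', 1) appears 0× in E1 but 1× in E2.

no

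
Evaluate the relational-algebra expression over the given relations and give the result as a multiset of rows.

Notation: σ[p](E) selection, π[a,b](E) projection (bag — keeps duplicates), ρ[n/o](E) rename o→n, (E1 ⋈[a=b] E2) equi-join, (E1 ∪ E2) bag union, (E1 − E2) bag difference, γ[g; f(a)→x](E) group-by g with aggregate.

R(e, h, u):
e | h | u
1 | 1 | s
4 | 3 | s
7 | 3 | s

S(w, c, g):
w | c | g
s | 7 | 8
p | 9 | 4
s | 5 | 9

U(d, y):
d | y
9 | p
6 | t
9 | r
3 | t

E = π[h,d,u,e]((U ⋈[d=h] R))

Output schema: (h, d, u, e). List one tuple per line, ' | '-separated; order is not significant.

Per-node cardinality:
  U → 4
  R → 3
  (U ⋈[d=h] R) → 2
  π[h,d,u,e]((U ⋈[d=h] R)) → 2

== RESULT ==
h | d | u | e
3 | 3 | s | 4
3 | 3 | s | 7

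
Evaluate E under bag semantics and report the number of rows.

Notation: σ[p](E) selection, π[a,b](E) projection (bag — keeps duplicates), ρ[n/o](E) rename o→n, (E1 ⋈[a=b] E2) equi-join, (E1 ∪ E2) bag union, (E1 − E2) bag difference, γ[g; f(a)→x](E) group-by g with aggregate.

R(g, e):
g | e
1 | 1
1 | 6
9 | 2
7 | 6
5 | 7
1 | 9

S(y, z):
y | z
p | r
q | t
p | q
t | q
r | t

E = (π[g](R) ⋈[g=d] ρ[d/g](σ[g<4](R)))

Per-node cardinality:
  R → 6
  π[g](R) → 6
  R → 6
  σ[g<4](R) → 3
  ρ[d/g](σ[g<4](R)) → 3
  (π[g](R) ⋈[g=d] ρ[d/g](σ[g<4](R))) → 9

|E| = 9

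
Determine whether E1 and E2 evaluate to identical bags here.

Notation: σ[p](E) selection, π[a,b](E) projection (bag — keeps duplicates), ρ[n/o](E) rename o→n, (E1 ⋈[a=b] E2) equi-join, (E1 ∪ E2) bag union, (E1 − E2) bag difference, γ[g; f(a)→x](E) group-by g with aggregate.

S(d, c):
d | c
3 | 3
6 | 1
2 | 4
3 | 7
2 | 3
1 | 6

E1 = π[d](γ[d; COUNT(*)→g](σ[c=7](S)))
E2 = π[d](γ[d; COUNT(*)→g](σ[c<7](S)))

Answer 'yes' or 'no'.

E1 stepwise |·|:
  S → 6
  σ[c=7](S) → 1
  γ[d; COUNT(*)→g](σ[c=7](S)) → 1
  π[d](γ[d; COUNT(*)→g](σ[c=7](S))) → 1
E2 stepwise |·|:
  S → 6
  σ[c<7](S) → 5
  γ[d; COUNT(*)→g](σ[c<7](S)) → 4
  π[d](γ[d; COUNT(*)→g](σ[c<7](S))) → 4

E1 result:
d
3
E2 result:
d
1
2
3
6
Witness: (6,) appears 0× in E1 but 1× in E2.

no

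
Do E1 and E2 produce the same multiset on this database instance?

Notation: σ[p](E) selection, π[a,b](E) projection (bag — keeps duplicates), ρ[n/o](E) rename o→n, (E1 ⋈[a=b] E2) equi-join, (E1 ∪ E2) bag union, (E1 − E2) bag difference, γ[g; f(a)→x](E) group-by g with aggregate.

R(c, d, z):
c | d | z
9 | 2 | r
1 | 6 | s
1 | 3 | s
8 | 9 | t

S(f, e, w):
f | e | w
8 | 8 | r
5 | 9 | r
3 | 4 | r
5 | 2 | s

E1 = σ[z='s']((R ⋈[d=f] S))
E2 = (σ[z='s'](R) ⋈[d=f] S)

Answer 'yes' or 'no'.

E1 subexpression sizes:
  R → 4
  S → 4
  (R ⋈[d=f] S) → 1
  σ[z='s']((R ⋈[d=f] S)) → 1
E2 subexpression sizes:
  R → 4
  σ[z='s'](R) → 2
  S → 4
  (σ[z='s'](R) ⋈[d=f] S) → 1

E1 and E2 produce the same multiset:
c | d | z | f | e | w
1 | 3 | s | 3 | 4 | r

yes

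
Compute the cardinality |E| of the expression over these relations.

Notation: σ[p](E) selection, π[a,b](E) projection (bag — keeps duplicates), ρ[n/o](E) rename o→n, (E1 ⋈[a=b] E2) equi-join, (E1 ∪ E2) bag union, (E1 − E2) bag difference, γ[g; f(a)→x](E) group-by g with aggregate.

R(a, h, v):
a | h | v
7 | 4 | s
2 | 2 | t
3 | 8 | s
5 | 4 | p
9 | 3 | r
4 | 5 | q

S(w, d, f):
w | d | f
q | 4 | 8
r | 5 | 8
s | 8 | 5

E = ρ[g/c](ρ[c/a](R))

Row counts bottom-up:
  R → 6
  ρ[c/a](R) → 6
  ρ[g/c](ρ[c/a](R)) → 6

|E| = 6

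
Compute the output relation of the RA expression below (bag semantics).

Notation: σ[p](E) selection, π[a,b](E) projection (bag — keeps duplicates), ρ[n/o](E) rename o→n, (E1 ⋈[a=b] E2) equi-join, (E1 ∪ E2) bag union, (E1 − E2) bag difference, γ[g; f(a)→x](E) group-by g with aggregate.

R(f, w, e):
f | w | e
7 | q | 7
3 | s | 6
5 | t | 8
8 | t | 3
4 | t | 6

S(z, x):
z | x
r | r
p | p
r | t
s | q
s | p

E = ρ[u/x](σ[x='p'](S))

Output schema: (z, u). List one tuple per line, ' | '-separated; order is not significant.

Subexpression sizes:
  S → 5
  σ[x='p'](S) → 2
  ρ[u/x](σ[x='p'](S)) → 2

== RESULT ==
z | u
p | p
s | p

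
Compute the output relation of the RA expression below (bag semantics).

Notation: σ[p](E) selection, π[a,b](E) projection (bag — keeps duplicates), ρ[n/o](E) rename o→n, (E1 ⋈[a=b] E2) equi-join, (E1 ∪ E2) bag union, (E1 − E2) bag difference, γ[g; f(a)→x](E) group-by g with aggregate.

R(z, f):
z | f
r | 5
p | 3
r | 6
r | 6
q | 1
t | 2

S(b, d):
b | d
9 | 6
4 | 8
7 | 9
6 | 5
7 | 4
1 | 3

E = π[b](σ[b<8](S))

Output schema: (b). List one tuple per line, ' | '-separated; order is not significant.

Row counts bottom-up:
  S → 6
  σ[b<8](S) → 5
  π[b](σ[b<8](S)) → 5

== RESULT ==
b
1
4
6
7
7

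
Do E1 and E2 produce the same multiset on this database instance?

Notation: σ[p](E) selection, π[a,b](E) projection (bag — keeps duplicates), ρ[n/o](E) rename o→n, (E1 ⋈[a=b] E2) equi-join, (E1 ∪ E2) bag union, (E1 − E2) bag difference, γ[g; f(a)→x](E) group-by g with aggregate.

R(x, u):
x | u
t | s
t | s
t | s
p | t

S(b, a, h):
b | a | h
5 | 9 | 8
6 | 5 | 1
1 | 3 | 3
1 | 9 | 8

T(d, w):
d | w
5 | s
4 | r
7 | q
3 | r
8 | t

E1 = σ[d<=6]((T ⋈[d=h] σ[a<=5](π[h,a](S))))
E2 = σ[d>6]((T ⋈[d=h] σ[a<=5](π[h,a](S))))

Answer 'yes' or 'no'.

E1 row counts bottom-up:
  T → 5
  S → 4
  π[h,a](S) → 4
  σ[a<=5](π[h,a](S)) → 2
  (T ⋈[d=h] σ[a<=5](π[h,a](S))) → 1
  σ[d<=6]((T ⋈[d=h] σ[a<=5](π[h,a](S)))) → 1
E2 row counts bottom-up:
  T → 5
  S → 4
  π[h,a](S) → 4
  σ[a<=5](π[h,a](S)) → 2
  (T ⋈[d=h] σ[a<=5](π[h,a](S))) → 1
  σ[d>6]((T ⋈[d=h] σ[a<=5](π[h,a](S)))) → 0

E1 result:
d | w | h | a
3 | r | 3 | 3
E2 result:
d | w | h | a
(0 rows)
Witness: (3, 'r', 3, 3) appears 1× in E1 but 0× in E2.

no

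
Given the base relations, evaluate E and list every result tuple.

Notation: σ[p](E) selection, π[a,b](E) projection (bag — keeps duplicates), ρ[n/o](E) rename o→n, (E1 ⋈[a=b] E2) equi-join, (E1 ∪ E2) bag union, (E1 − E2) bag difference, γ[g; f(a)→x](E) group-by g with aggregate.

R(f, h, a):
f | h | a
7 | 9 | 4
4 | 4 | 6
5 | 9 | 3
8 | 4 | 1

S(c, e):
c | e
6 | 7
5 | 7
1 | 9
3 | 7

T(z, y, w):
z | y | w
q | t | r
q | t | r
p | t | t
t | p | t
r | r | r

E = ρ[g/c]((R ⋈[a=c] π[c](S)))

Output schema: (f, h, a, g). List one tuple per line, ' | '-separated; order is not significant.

Per-node cardinality:
  R → 4
  S → 4
  π[c](S) → 4
  (R ⋈[a=c] π[c](S)) → 3
  ρ[g/c]((R ⋈[a=c] π[c](S))) → 3

== RESULT ==
f | h | a | g
4 | 4 | 6 | 6
5 | 9 | 3 | 3
8 | 4 | 1 | 1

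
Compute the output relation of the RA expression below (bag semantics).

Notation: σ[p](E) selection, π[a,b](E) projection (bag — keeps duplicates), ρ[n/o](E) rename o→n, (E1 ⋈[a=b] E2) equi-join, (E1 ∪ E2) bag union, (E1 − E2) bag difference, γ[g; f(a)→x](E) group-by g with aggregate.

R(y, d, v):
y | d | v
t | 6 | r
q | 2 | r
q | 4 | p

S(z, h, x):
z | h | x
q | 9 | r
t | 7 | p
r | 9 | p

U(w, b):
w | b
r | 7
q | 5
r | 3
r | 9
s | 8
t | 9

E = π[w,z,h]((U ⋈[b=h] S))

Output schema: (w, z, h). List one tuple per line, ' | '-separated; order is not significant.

Subexpression sizes:
  U → 6
  S → 3
  (U ⋈[b=h] S) → 5
  π[w,z,h]((U ⋈[b=h] S)) → 5

== RESULT ==
w | z | h
r | q | 9
r | r | 9
r | t | 7
t | q | 9
t | r | 9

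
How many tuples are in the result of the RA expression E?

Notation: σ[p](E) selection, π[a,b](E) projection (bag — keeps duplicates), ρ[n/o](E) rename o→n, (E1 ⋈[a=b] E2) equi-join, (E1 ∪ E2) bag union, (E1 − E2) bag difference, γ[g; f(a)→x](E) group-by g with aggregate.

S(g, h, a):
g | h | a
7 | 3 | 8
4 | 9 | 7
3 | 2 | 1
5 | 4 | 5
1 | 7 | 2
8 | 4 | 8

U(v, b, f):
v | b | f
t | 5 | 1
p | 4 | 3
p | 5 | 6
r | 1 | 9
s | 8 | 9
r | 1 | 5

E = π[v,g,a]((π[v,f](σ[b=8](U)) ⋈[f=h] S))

Stepwise |·|:
  U → 6
  σ[b=8](U) → 1
  π[v,f](σ[b=8](U)) → 1
  S → 6
  (π[v,f](σ[b=8](U)) ⋈[f=h] S) → 1
  π[v,g,a]((π[v,f](σ[b=8](U)) ⋈[f=h] S)) → 1

|E| = 1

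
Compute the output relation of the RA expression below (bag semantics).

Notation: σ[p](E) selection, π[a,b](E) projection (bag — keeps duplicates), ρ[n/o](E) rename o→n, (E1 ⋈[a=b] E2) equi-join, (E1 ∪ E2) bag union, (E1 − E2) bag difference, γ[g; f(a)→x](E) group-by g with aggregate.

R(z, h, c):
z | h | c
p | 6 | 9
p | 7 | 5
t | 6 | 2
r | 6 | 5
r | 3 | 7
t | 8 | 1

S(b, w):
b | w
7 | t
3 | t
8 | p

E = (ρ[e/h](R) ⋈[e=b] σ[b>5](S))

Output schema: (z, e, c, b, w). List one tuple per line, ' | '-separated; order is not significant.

Per-node cardinality:
  R → 6
  ρ[e/h](R) → 6
  S → 3
  σ[b>5](S) → 2
  (ρ[e/h](R) ⋈[e=b] σ[b>5](S)) → 2

== RESULT ==
z | e | c | b | w
p | 7 | 5 | 7 | t
t | 8 | 1 | 8 | p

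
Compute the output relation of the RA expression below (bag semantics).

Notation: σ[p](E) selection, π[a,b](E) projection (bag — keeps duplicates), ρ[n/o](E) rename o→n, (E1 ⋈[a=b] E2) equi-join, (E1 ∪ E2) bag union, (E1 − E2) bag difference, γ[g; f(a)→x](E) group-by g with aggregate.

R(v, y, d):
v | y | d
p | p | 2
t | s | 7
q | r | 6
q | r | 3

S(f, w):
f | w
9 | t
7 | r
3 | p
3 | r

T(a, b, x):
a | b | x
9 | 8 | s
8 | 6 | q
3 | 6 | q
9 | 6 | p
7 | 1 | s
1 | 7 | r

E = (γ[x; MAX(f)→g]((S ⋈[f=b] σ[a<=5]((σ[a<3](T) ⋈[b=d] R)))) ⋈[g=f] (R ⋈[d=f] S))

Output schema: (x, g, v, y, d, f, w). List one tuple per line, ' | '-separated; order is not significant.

Per-node cardinality:
  S → 4
  T → 6
  σ[a<3](T) → 1
  R → 4
  (σ[a<3](T) ⋈[b=d] R) → 1
  σ[a<=5]((σ[a<3](T) ⋈[b=d] R)) → 1
  (S ⋈[f=b] σ[a<=5]((σ[a<3](T) ⋈[b=d] R))) → 1
  γ[x; MAX(f)→g]((S ⋈[f=b] σ[a<=5]((σ[a<3](T) ⋈[b=d] R)))) → 1
  R → 4
  S → 4
  (R ⋈[d=f] S) → 3
  (γ[x; MAX(f)→g]((S ⋈[f=b] σ[a<=5]((σ[a<3](T) ⋈[b=d] R)))) ⋈[g=f] (R ⋈[d=f] S)) → 1

== RESULT ==
x | g | v | y | d | f | w
r | 7 | t | s | 7 | 7 | r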